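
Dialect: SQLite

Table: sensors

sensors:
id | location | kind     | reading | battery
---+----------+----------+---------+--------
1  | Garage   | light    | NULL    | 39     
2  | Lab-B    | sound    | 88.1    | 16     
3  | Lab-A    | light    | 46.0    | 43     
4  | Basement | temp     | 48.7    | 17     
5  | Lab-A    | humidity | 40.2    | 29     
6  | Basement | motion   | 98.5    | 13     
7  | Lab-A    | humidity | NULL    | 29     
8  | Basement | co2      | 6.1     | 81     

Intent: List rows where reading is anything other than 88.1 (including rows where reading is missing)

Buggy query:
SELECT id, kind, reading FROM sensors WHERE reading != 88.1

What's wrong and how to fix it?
Bug: 'reading != 88.1' is unknown when reading is NULL, so NULL rows are silently excluded

Fix: Handle NULL separately with IS NULL alongside the inequality

Corrected query:
SELECT id, kind, reading FROM sensors WHERE reading != 88.1 OR reading IS NULL

Result:
id | kind     | reading
---+----------+--------
1  | light    | NULL   
3  | light    | 46     
4  | temp     | 48.7   
5  | humidity | 40.2   
6  | motion   | 98.5   
7  | humidity | NULL   
8  | co2      | 6.1    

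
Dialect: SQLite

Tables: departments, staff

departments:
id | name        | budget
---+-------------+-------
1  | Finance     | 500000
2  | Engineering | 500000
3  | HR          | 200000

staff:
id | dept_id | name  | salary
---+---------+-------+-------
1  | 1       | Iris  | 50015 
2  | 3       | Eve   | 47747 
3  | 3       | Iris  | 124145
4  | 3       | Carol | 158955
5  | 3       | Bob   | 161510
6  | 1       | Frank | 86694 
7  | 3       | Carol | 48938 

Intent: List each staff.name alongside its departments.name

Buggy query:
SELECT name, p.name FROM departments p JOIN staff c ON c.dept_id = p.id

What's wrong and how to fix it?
Bug: Both tables have a 'name' column; the unqualified reference is ambiguous

Fix: Qualify the column with its table alias (c.name)

Corrected query:
SELECT c.name, p.name FROM departments p JOIN staff c ON c.dept_id = p.id

Result:
name  | name   
------+--------
Iris  | Finance
Eve   | HR     
Iris  | HR     
Carol | HR     
Bob   | HR     
Frank | Finance
Carol | HR     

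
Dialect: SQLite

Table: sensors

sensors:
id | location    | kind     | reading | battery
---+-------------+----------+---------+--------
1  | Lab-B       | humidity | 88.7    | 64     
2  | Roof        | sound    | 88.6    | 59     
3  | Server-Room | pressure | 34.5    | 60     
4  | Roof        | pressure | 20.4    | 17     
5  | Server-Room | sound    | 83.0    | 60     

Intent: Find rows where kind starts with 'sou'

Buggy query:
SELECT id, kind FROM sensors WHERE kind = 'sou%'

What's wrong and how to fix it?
Bug: Wildcards only work with LIKE; '=' treats '%' as a literal character

Fix: Replace '=' with LIKE so 'sou%' is treated as a pattern

Corrected query:
SELECT id, kind FROM sensors WHERE kind LIKE 'sou%'

Result:
id | kind 
---+------
2  | sound
5  | sound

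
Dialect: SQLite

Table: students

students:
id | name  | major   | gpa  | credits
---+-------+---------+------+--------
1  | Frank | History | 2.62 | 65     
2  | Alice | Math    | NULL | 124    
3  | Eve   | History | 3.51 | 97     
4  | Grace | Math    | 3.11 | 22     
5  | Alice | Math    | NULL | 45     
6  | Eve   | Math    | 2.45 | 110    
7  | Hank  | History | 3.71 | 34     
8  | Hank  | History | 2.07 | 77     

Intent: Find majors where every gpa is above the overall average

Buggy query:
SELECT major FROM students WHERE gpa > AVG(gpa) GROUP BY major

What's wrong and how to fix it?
Bug: AVG() is an aggregate; it can't sit directly in WHERE

Fix: Compute the overall average in a scalar subquery and compare each group's MIN against it in HAVING

Corrected query:
SELECT major FROM students GROUP BY major HAVING MIN(gpa) > (SELECT AVG(gpa) FROM students)

Result:
(no rows)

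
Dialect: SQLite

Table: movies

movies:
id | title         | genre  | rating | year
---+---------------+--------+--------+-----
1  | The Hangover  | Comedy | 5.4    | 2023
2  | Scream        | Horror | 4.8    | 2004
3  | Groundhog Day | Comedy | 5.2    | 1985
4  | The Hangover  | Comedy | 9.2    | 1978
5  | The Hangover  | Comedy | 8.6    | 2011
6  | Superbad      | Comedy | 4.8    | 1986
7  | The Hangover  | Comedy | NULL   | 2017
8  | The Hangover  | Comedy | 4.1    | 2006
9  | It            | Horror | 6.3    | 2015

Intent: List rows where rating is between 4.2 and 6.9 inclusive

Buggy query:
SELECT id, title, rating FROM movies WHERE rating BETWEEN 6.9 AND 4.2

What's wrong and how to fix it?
Bug: BETWEEN expects the lower bound first; with 6.9 AND 4.2 the range is empty

Fix: Write BETWEEN 4.2 AND 6.9

Corrected query:
SELECT id, title, rating FROM movies WHERE rating BETWEEN 4.2 AND 6.9

Result:
id | title         | rating
---+---------------+-------
1  | The Hangover  | 5.4   
2  | Scream        | 4.8   
3  | Groundhog Day | 5.2   
6  | Superbad      | 4.8   
9  | It            | 6.3   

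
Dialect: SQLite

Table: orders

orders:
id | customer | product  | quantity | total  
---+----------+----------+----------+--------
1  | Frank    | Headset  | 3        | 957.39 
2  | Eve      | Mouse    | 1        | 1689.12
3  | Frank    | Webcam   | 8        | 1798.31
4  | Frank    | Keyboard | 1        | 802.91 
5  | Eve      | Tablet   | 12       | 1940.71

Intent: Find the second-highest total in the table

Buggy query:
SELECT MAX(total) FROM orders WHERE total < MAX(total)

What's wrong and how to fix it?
Bug: MAX(total) on the right of the comparison is an aggregate-in-WHERE error

Fix: Put the inner MAX in a scalar subquery

Corrected query:
SELECT MAX(total) FROM orders WHERE total < (SELECT MAX(total) FROM orders)

Result:
MAX(total)
----------
1798.31   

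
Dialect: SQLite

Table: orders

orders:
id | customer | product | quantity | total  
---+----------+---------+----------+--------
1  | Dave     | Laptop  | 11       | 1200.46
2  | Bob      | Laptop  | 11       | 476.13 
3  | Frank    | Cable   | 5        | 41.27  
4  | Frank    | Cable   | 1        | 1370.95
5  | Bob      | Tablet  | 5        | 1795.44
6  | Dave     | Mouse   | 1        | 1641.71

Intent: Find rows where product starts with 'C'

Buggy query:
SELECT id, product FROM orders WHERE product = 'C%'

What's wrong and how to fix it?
Bug: Wildcards only work with LIKE; '=' treats '%' as a literal character

Fix: Use LIKE for wildcard pattern matching

Corrected query:
SELECT id, product FROM orders WHERE product LIKE 'C%'

Result:
id | product
---+--------
3  | Cable  
4  | Cable  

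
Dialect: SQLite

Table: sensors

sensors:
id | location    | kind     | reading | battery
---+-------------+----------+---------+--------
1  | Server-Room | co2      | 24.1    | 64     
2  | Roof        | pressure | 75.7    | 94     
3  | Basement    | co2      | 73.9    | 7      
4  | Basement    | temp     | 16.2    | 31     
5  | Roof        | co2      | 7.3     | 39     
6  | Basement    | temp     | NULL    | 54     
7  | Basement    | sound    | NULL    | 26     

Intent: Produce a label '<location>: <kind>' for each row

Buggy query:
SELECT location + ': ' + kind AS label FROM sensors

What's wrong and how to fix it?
Bug: SQLite uses || for string concatenation; + coerces text to numbers (yielding 0)

Fix: Replace + with || to concatenate text

Corrected query:
SELECT location || ': ' || kind AS label FROM sensors

Result:
label           
----------------
Server-Room: co2
Roof: pressure  
Basement: co2   
Basement: temp  
Roof: co2       
Basement: temp  
Basement: sound 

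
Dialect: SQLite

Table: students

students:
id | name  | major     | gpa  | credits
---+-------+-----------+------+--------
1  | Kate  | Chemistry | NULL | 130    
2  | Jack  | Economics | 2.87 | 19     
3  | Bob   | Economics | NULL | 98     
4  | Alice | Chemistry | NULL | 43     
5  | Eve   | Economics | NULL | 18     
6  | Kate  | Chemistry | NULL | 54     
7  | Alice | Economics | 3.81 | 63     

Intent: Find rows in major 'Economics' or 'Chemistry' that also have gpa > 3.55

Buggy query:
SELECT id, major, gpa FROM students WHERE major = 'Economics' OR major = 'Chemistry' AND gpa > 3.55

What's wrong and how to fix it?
Bug: AND binds tighter than OR, so this parses as major = 'Economics' OR (major = 'Chemistry' AND gpa > 3.55)

Fix: Add parentheses around the OR so the AND applies to both alternatives

Corrected query:
SELECT id, major, gpa FROM students WHERE (major = 'Economics' OR major = 'Chemistry') AND gpa > 3.55

Result:
id | major     | gpa 
---+-----------+-----
7  | Economics | 3.81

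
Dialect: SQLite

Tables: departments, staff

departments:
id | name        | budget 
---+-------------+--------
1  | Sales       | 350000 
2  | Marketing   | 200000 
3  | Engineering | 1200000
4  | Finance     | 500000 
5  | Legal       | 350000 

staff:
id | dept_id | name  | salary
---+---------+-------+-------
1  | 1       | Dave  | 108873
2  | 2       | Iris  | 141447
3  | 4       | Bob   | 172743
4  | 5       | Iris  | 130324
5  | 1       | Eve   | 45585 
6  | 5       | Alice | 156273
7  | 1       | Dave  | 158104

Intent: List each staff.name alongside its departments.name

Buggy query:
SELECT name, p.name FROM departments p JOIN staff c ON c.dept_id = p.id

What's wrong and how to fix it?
Bug: 'name' exists in both joined tables, so the database can't tell which one is meant

Fix: Prefix ambiguous columns with the table alias

Corrected query:
SELECT c.name, p.name FROM departments p JOIN staff c ON c.dept_id = p.id

Result:
name  | name     
------+----------
Dave  | Sales    
Iris  | Marketing
Bob   | Finance  
Iris  | Legal    
Eve   | Sales    
Alice | Legal    
Dave  | Sales    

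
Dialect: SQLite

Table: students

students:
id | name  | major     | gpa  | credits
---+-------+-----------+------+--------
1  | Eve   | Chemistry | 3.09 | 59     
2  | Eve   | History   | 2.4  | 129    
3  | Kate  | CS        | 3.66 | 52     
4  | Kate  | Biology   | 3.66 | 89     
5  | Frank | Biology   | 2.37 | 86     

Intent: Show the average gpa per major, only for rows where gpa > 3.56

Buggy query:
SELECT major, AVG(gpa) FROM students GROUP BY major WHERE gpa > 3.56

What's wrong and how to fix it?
Bug: WHERE cannot follow GROUP BY

Fix: Move the WHERE clause before GROUP BY

Corrected query:
SELECT major, AVG(gpa) FROM students WHERE gpa > 3.56 GROUP BY major

Result:
major   | AVG(gpa)
--------+---------
Biology | 3.66    
CS      | 3.66    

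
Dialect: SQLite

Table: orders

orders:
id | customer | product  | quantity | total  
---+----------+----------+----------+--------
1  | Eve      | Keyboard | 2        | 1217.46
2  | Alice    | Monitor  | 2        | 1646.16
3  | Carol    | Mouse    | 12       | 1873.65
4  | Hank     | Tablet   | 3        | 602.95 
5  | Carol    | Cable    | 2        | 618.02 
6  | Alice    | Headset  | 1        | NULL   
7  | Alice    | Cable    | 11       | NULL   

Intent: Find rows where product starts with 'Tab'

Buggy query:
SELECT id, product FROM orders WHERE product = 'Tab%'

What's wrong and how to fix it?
Bug: Wildcards only work with LIKE; '=' treats '%' as a literal character

Fix: Replace '=' with LIKE so 'Tab%' is treated as a pattern

Corrected query:
SELECT id, product FROM orders WHERE product LIKE 'Tab%'

Result:
id | product
---+--------
4  | Tablet 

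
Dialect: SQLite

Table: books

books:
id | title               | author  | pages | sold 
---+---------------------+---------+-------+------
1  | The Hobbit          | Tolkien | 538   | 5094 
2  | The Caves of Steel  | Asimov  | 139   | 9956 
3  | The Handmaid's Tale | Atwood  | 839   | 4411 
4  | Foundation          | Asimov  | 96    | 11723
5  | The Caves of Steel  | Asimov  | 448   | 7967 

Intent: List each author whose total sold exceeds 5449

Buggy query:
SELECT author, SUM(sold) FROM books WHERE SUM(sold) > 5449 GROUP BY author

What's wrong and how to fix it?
Bug: WHERE runs before GROUP BY, so aggregates aren't available there

Fix: Use HAVING (which filters groups after aggregation) instead of WHERE

Corrected query:
SELECT author, SUM(sold) FROM books GROUP BY author HAVING SUM(sold) > 5449

Result:
author | SUM(sold)
-------+----------
Asimov | 29646    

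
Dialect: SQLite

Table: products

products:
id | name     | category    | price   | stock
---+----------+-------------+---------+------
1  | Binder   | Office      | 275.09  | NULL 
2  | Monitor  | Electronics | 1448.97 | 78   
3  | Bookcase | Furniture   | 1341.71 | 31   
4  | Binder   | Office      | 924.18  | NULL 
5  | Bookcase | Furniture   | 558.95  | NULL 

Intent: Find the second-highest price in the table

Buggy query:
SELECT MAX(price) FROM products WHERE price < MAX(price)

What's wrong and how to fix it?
Bug: The inner MAX is an aggregate inside WHERE, which is not allowed

Fix: Compute the overall MAX in a subquery, then take MAX of rows below it

Corrected query:
SELECT MAX(price) FROM products WHERE price < (SELECT MAX(price) FROM products)

Result:
MAX(price)
----------
1341.71   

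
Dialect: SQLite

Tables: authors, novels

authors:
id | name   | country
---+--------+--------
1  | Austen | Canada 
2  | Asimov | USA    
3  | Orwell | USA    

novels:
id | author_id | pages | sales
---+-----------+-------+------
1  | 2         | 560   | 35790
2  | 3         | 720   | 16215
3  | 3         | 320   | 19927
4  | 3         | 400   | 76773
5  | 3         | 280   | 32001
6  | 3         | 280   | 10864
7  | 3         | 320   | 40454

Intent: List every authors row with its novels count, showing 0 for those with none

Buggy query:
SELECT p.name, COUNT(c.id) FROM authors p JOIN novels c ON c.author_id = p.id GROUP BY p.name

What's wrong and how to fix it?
Bug: INNER JOIN drops authors rows that have no matching novels rows

Fix: Use LEFT JOIN so parents without children still appear (COUNT(c.id) gives 0)

Corrected query:
SELECT p.name, COUNT(c.id) FROM authors p LEFT JOIN novels c ON c.author_id = p.id GROUP BY p.name

Result:
name   | COUNT(c.id)
-------+------------
Asimov | 1          
Austen | 0          
Orwell | 6          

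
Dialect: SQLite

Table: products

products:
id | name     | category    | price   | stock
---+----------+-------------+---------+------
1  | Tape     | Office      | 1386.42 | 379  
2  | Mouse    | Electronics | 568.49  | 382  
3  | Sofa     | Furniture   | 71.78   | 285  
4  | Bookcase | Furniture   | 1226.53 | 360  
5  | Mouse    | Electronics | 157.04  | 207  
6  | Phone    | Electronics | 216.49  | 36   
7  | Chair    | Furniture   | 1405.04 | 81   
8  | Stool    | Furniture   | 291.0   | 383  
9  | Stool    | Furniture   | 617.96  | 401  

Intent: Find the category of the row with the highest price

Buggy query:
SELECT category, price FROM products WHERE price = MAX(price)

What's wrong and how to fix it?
Bug: WHERE is evaluated per row; an aggregate over the whole table isn't defined there

Fix: Use a subquery: WHERE price = (SELECT MAX(price) FROM products)

Corrected query:
SELECT category, price FROM products WHERE price = (SELECT MAX(price) FROM products)

Result:
category  | price  
----------+--------
Furniture | 1405.04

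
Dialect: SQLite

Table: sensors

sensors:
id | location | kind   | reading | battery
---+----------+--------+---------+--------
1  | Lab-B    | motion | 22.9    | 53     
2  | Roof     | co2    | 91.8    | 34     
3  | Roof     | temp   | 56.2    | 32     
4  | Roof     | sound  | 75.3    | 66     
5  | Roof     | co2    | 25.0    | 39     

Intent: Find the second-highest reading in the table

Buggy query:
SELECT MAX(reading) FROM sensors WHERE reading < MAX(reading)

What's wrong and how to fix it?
Bug: MAX(reading) on the right of the comparison is an aggregate-in-WHERE error

Fix: Put the inner MAX in a scalar subquery

Corrected query:
SELECT MAX(reading) FROM sensors WHERE reading < (SELECT MAX(reading) FROM sensors)

Result:
MAX(reading)
------------
75.3        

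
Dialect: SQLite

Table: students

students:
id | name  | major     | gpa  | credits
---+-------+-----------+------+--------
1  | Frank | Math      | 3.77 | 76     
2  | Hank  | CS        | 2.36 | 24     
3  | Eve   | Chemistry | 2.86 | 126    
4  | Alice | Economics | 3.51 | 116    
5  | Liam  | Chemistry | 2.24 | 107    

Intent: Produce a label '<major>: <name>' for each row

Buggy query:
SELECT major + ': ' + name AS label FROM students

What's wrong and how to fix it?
Bug: SQLite uses || for string concatenation; + coerces text to numbers (yielding 0)

Fix: Use the || operator for string concatenation

Corrected query:
SELECT major || ': ' || name AS label FROM students

Result:
label           
----------------
Math: Frank     
CS: Hank        
Chemistry: Eve  
Economics: Alice
Chemistry: Liam 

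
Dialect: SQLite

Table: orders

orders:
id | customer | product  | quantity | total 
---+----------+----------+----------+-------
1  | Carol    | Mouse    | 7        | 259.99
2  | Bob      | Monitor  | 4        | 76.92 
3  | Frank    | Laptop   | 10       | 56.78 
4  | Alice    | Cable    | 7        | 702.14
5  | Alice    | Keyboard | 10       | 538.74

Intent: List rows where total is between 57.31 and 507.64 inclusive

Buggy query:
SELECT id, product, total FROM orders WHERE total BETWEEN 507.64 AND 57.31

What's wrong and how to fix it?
Bug: BETWEEN expects the lower bound first; with 507.64 AND 57.31 the range is empty

Fix: Swap the bounds so the smaller value comes first

Corrected query:
SELECT id, product, total FROM orders WHERE total BETWEEN 57.31 AND 507.64

Result:
id | product | total 
---+---------+-------
1  | Mouse   | 259.99
2  | Monitor | 76.92 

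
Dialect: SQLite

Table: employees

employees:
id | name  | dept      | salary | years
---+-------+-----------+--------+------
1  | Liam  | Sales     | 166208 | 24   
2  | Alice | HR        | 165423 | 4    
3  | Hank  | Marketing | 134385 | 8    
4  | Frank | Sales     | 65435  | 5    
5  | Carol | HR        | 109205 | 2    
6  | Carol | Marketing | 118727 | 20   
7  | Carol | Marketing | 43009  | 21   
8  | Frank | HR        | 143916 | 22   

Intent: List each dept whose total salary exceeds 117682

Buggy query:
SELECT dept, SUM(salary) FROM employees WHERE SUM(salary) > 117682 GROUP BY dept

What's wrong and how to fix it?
Bug: SUM(salary) is an aggregate, but WHERE filters rows before aggregation

Fix: Move the aggregate condition to a HAVING clause

Corrected query:
SELECT dept, SUM(salary) FROM employees GROUP BY dept HAVING SUM(salary) > 117682

Result:
dept      | SUM(salary)
----------+------------
HR        | 418544     
Marketing | 296121     
Sales     | 231643     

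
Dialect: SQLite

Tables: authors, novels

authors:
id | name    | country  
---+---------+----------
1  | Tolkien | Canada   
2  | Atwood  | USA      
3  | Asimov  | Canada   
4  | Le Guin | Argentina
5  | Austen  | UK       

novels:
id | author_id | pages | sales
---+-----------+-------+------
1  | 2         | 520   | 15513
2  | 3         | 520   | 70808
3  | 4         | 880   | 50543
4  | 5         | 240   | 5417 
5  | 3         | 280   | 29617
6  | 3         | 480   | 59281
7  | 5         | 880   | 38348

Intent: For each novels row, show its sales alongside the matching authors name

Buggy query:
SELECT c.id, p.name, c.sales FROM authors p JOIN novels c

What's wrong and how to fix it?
Bug: Missing join condition: each novels row is matched to all authors rows instead of just its own

Fix: Specify the join condition linking the foreign key to the parent id

Corrected query:
SELECT c.id, p.name, c.sales FROM authors p JOIN novels c ON c.author_id = p.id

Result:
id | name    | sales
---+---------+------
1  | Atwood  | 15513
2  | Asimov  | 70808
3  | Le Guin | 50543
4  | Austen  | 5417 
5  | Asimov  | 29617
6  | Asimov  | 59281
7  | Austen  | 38348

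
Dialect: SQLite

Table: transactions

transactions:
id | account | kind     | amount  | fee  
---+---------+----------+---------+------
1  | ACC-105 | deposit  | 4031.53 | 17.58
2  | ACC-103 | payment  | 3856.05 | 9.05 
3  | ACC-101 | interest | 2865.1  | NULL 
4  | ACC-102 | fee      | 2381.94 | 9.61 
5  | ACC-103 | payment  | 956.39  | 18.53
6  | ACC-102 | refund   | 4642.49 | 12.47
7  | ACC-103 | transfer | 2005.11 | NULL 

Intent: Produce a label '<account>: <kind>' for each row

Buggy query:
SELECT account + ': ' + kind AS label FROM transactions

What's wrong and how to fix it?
Bug: '+' is numeric addition; on text columns SQLite converts them to 0 instead of concatenating

Fix: Use the || operator for string concatenation

Corrected query:
SELECT account || ': ' || kind AS label FROM transactions

Result:
label            
-----------------
ACC-105: deposit 
ACC-103: payment 
ACC-101: interest
ACC-102: fee     
ACC-103: payment 
ACC-102: refund  
ACC-103: transfer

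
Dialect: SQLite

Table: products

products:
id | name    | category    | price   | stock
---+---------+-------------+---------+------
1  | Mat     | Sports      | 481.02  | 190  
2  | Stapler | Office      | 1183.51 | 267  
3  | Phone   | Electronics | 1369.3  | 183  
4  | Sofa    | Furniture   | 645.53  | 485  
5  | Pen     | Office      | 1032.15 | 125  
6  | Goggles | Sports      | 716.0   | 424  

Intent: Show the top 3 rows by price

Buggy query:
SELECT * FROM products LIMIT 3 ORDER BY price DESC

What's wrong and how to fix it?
Bug: LIMIT must come after ORDER BY

Fix: Swap the clauses: ORDER BY first, then LIMIT

Corrected query:
SELECT * FROM products ORDER BY price DESC LIMIT 3

Result:
id | name    | category    | price   | stock
---+---------+-------------+---------+------
3  | Phone   | Electronics | 1369.3  | 183  
2  | Stapler | Office      | 1183.51 | 267  
5  | Pen     | Office      | 1032.15 | 125  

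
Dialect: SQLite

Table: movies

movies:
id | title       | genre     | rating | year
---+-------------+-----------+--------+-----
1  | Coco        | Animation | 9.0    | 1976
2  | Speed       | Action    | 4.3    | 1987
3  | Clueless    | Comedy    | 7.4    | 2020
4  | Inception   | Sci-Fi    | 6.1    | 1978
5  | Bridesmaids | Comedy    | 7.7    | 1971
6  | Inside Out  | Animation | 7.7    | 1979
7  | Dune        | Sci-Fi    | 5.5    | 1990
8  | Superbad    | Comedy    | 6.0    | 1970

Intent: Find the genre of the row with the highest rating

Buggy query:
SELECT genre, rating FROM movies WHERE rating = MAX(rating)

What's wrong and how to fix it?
Bug: MAX(rating) is an aggregate and cannot be used directly in WHERE

Fix: Wrap MAX in a scalar subquery so WHERE compares against a single value

Corrected query:
SELECT genre, rating FROM movies WHERE rating = (SELECT MAX(rating) FROM movies)

Result:
genre     | rating
----------+-------
Animation | 9     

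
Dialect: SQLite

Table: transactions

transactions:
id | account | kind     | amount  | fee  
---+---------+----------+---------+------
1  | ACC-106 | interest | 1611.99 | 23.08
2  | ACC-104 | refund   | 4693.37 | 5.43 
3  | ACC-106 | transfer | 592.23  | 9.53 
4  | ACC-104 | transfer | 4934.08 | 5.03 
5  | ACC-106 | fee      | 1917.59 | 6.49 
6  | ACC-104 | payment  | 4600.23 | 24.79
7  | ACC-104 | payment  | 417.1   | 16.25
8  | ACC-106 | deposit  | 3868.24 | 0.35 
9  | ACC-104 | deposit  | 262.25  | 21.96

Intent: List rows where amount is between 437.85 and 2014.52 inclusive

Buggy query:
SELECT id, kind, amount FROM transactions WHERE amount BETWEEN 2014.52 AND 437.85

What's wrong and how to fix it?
Bug: BETWEEN expects the lower bound first; with 2014.52 AND 437.85 the range is empty

Fix: Write BETWEEN 437.85 AND 2014.52

Corrected query:
SELECT id, kind, amount FROM transactions WHERE amount BETWEEN 437.85 AND 2014.52

Result:
id | kind     | amount 
---+----------+--------
1  | interest | 1611.99
3  | transfer | 592.23 
5  | fee      | 1917.59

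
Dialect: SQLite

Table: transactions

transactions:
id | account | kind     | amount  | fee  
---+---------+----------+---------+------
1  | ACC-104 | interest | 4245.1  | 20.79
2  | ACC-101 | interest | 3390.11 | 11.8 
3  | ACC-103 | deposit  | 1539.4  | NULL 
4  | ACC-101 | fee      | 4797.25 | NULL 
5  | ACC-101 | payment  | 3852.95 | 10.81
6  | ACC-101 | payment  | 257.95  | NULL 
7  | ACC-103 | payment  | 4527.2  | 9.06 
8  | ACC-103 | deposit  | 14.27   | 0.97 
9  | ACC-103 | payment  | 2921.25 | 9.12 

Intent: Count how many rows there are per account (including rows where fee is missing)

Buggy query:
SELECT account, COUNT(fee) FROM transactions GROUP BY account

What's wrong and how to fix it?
Bug: COUNT(fee) skips NULLs, so groups with missing fee are undercounted

Fix: Use COUNT(*) to count all rows regardless of NULL

Corrected query:
SELECT account, COUNT(*) FROM transactions GROUP BY account

Result:
account | COUNT(*)
--------+---------
ACC-101 | 4       
ACC-103 | 4       
ACC-104 | 1       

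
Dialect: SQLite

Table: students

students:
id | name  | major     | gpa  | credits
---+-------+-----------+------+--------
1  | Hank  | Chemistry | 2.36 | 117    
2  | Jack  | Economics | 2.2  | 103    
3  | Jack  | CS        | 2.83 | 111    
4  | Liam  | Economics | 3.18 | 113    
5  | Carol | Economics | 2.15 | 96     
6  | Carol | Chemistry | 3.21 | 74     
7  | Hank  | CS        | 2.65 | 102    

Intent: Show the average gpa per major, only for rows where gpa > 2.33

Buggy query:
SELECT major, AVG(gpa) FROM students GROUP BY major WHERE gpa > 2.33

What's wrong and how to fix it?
Bug: WHERE cannot follow GROUP BY

Fix: Move the WHERE clause before GROUP BY

Corrected query:
SELECT major, AVG(gpa) FROM students WHERE gpa > 2.33 GROUP BY major

Result:
major     | AVG(gpa)
----------+---------
CS        | 2.74    
Chemistry | 2.785   
Economics | 3.18    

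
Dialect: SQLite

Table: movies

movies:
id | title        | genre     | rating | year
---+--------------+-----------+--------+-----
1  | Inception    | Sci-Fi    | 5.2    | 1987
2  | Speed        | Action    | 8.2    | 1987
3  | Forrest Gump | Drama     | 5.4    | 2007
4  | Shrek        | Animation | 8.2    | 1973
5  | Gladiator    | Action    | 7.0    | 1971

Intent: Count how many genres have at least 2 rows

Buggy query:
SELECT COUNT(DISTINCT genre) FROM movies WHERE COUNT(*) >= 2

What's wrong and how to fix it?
Bug: COUNT(*) cannot appear in WHERE; the per-group count doesn't exist yet

Fix: Group first with HAVING COUNT(*) >= 2, then COUNT the resulting groups

Corrected query:
SELECT COUNT(*) FROM (SELECT genre FROM movies GROUP BY genre HAVING COUNT(*) >= 2)

Result:
COUNT(*)
--------
1       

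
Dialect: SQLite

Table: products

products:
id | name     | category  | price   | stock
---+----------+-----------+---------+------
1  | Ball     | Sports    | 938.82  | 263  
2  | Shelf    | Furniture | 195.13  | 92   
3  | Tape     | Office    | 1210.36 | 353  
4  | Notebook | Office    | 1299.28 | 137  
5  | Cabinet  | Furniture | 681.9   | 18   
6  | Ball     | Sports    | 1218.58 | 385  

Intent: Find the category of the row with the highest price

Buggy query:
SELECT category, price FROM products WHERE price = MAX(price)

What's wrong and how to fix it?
Bug: WHERE is evaluated per row; an aggregate over the whole table isn't defined there

Fix: Wrap MAX in a scalar subquery so WHERE compares against a single value

Corrected query:
SELECT category, price FROM products WHERE price = (SELECT MAX(price) FROM products)

Result:
category | price  
---------+--------
Office   | 1299.28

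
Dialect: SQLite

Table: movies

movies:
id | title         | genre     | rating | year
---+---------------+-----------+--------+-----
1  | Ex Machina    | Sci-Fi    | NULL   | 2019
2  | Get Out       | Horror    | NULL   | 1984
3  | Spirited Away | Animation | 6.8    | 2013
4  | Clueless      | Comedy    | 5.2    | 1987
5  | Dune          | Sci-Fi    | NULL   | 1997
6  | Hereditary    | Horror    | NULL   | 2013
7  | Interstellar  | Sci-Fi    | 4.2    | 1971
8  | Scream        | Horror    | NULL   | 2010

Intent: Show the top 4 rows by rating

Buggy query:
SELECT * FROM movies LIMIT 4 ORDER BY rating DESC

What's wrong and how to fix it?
Bug: LIMIT must come after ORDER BY

Fix: Sort with ORDER BY, then apply LIMIT

Corrected query:
SELECT * FROM movies ORDER BY rating DESC LIMIT 4

Result:
id | title         | genre     | rating | year
---+---------------+-----------+--------+-----
3  | Spirited Away | Animation | 6.8    | 2013
4  | Clueless      | Comedy    | 5.2    | 1987
7  | Interstellar  | Sci-Fi    | 4.2    | 1971
1  | Ex Machina    | Sci-Fi    | NULL   | 2019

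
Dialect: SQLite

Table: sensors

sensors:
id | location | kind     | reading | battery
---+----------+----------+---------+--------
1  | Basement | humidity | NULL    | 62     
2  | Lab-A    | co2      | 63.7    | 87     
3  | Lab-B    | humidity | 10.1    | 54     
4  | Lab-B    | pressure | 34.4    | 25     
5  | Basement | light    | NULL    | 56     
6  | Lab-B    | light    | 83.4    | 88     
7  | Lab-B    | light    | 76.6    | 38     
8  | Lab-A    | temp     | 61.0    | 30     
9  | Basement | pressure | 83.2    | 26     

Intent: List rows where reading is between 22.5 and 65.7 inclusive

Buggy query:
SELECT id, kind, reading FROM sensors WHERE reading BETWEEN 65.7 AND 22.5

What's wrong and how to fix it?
Bug: BETWEEN expects the lower bound first; with 65.7 AND 22.5 the range is empty

Fix: Swap the bounds so the smaller value comes first

Corrected query:
SELECT id, kind, reading FROM sensors WHERE reading BETWEEN 22.5 AND 65.7

Result:
id | kind     | reading
---+----------+--------
2  | co2      | 63.7   
4  | pressure | 34.4   
8  | temp     | 61     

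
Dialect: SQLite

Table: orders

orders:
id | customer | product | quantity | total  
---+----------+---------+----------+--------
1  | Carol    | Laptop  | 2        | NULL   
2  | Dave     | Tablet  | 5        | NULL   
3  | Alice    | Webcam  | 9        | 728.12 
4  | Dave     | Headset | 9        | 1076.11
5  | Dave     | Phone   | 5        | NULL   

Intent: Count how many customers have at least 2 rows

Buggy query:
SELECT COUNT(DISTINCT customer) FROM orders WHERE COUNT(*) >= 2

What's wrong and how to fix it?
Bug: WHERE filters individual rows, not groups, so a group-level COUNT is invalid there

Fix: Use a subquery that GROUPs and filters with HAVING, then count its rows

Corrected query:
SELECT COUNT(*) FROM (SELECT customer FROM orders GROUP BY customer HAVING COUNT(*) >= 2)

Result:
COUNT(*)
--------
1       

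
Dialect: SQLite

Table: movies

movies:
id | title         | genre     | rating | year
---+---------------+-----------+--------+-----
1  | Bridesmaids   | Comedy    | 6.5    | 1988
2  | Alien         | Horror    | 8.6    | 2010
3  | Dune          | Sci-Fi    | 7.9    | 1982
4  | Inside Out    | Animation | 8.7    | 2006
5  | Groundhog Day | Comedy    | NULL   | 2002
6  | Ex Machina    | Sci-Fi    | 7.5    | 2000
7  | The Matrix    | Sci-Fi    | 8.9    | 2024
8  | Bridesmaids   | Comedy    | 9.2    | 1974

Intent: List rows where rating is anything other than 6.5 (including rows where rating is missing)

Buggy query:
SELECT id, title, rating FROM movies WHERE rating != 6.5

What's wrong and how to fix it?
Bug: 'rating != 6.5' is unknown when rating is NULL, so NULL rows are silently excluded

Fix: Handle NULL separately with IS NULL alongside the inequality

Corrected query:
SELECT id, title, rating FROM movies WHERE rating != 6.5 OR rating IS NULL

Result:
id | title         | rating
---+---------------+-------
2  | Alien         | 8.6   
3  | Dune          | 7.9   
4  | Inside Out    | 8.7   
5  | Groundhog Day | NULL  
6  | Ex Machina    | 7.5   
7  | The Matrix    | 8.9   
8  | Bridesmaids   | 9.2   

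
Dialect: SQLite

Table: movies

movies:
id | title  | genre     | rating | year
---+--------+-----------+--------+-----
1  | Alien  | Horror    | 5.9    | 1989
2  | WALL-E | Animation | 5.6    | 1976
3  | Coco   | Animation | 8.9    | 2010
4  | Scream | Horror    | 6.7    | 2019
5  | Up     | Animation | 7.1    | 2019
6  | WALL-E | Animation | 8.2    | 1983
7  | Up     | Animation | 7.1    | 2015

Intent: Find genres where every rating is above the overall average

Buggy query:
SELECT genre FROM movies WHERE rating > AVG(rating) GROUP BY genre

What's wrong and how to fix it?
Bug: AVG() is an aggregate; it can't sit directly in WHERE

Fix: Use a subquery for AVG and a HAVING MIN(...) filter so the condition holds for every row in the group

Corrected query:
SELECT genre FROM movies GROUP BY genre HAVING MIN(rating) > (SELECT AVG(rating) FROM movies)

Result:
(no rows)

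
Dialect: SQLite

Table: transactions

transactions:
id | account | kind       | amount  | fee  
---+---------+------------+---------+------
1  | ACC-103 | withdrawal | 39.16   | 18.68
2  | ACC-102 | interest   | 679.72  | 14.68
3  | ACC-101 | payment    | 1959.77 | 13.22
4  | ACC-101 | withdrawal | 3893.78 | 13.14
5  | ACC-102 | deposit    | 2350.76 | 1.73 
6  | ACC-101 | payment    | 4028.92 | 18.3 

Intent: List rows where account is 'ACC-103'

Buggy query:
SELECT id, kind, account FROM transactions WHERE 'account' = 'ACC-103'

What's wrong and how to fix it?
Bug: Single quotes denote string literals in SQL; the column name is being compared as a constant string

Fix: Remove the quotes around the column name (or use double quotes for an identifier)

Corrected query:
SELECT id, kind, account FROM transactions WHERE account = 'ACC-103'

Result:
id | kind       | account
---+------------+--------
1  | withdrawal | ACC-103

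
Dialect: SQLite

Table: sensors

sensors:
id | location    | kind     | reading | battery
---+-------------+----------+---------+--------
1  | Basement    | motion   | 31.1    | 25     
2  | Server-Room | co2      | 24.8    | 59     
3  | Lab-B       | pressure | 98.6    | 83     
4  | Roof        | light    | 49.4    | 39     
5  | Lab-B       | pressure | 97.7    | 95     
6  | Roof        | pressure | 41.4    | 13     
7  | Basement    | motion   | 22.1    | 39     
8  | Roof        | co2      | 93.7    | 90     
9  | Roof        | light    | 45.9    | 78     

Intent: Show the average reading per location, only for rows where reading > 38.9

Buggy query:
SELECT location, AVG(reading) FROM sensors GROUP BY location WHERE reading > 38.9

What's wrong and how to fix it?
Bug: WHERE cannot follow GROUP BY

Fix: Place WHERE between FROM and GROUP BY

Corrected query:
SELECT location, AVG(reading) FROM sensors WHERE reading > 38.9 GROUP BY location

Result:
location | AVG(reading)
---------+-------------
Lab-B    | 98.15       
Roof     | 57.6        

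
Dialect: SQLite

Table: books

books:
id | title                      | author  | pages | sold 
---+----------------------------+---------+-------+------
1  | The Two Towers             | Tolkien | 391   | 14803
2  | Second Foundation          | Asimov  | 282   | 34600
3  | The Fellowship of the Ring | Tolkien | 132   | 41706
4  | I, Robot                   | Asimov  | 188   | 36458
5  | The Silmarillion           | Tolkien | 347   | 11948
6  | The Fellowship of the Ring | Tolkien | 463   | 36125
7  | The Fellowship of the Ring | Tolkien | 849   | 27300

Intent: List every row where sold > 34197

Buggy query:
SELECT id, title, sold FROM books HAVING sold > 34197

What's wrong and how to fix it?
Bug: HAVING filters the output of aggregation, but this query has no GROUP BY and no aggregate functions, so SQLite rejects it (HAVING clause on a non-aggregate query); the condition here is per row

Fix: Use WHERE for row-level filtering

Corrected query:
SELECT id, title, sold FROM books WHERE sold > 34197

Result:
id | title                      | sold 
---+----------------------------+------
2  | Second Foundation          | 34600
3  | The Fellowship of the Ring | 41706
4  | I, Robot                   | 36458
6  | The Fellowship of the Ring | 36125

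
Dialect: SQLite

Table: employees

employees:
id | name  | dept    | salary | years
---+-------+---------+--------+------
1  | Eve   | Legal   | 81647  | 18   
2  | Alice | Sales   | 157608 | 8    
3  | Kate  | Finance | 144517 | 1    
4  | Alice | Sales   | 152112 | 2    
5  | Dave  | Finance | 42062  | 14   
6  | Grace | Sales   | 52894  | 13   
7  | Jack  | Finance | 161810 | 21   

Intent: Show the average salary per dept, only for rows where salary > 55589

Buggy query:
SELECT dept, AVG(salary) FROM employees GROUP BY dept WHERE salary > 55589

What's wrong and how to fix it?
Bug: Row-level WHERE must come before GROUP BY in the clause order

Fix: Place WHERE between FROM and GROUP BY

Corrected query:
SELECT dept, AVG(salary) FROM employees WHERE salary > 55589 GROUP BY dept

Result:
dept    | AVG(salary)
--------+------------
Finance | 153163.5   
Legal   | 81647      
Sales   | 154860     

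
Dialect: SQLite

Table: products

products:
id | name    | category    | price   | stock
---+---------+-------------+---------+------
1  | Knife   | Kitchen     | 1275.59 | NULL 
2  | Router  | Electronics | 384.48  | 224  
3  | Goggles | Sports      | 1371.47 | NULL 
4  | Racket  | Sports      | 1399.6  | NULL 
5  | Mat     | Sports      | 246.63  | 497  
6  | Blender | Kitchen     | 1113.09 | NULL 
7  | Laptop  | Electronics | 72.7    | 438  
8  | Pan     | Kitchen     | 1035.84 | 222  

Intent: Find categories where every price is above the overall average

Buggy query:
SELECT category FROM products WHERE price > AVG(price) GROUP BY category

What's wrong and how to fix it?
Bug: WHERE evaluates per row before aggregation, so AVG() is unavailable

Fix: Use a subquery for AVG and a HAVING MIN(...) filter so the condition holds for every row in the group

Corrected query:
SELECT category FROM products GROUP BY category HAVING MIN(price) > (SELECT AVG(price) FROM products)

Result:
category
--------
Kitchen 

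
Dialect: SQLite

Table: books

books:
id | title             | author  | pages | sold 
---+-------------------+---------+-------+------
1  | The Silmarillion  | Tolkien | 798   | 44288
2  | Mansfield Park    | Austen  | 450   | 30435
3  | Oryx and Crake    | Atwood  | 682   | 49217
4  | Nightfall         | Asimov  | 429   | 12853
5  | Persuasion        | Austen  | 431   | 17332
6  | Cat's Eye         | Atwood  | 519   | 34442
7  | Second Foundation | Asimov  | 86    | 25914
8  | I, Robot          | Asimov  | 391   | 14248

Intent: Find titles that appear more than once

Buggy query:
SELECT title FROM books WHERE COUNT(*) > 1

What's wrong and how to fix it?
Bug: COUNT(*) is an aggregate and cannot be used in WHERE

Fix: Group first, then use HAVING for the count condition

Corrected query:
SELECT title FROM books GROUP BY title HAVING COUNT(*) > 1

Result:
(no rows)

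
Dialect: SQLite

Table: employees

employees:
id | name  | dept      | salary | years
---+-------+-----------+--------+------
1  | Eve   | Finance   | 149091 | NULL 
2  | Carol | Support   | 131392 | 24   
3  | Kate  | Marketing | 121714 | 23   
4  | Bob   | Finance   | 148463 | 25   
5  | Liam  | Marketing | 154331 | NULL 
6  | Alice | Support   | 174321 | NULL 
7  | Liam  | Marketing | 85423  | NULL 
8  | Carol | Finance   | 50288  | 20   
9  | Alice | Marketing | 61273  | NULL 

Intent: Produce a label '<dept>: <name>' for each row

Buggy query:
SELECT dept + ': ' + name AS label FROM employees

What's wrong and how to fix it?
Bug: '+' is numeric addition; on text columns SQLite converts them to 0 instead of concatenating

Fix: Use the || operator for string concatenation

Corrected query:
SELECT dept || ': ' || name AS label FROM employees

Result:
label           
----------------
Finance: Eve    
Support: Carol  
Marketing: Kate 
Finance: Bob    
Marketing: Liam 
Support: Alice  
Marketing: Liam 
Finance: Carol  
Marketing: Alice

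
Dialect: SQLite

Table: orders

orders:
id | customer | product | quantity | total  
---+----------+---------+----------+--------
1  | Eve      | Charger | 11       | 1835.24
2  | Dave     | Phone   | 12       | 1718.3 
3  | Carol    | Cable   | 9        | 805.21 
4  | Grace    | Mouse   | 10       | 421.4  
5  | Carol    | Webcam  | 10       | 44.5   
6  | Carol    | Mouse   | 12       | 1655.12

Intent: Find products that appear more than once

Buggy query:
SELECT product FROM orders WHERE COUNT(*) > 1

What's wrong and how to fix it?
Bug: COUNT(*) is an aggregate and cannot be used in WHERE

Fix: GROUP BY product, then filter groups with HAVING COUNT(*) > 1

Corrected query:
SELECT product FROM orders GROUP BY product HAVING COUNT(*) > 1

Result:
product
-------
Mouse  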